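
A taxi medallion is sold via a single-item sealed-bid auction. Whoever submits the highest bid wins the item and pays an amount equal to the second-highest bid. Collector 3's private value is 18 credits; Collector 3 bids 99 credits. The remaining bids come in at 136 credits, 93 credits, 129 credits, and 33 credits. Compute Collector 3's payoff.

0 credits

Highest competing bid: 136 credits.
Collector 3's bid 99 credits is not the highest, so Collector 3 loses, pays nothing, and earns zero payoff.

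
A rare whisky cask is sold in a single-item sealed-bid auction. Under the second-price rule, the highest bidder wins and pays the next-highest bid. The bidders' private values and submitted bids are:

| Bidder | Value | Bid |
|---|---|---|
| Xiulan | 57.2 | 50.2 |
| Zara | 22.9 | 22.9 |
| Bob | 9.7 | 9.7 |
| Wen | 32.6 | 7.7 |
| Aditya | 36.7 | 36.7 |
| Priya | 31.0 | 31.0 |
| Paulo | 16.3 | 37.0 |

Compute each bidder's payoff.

Payoffs: Xiulan 20.2, Zara 0.0, Bob 0.0, Wen 0.0, Aditya 0.0, Priya 0.0, Paulo 0.0.

Bids in descending order: Xiulan 50.2, then Paulo 37.0, then Aditya 36.7, then Priya 31.0, then Zara 22.9, then Bob 9.7, then Wen 7.7.
Xiulan has the top bid and wins; the price is the second-highest bid, 37.0.
Xiulan's payoff = 57.2 − 37.0 = 20.2. All other bidders lose, so their payoff is 0.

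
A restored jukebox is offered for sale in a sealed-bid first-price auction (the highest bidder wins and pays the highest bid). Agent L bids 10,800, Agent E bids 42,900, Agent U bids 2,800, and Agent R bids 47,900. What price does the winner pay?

Sorted high to low: Agent R 47,900 > Agent E 42,900 > Agent L 10,800 > Agent U 2,800.
Agent R is the highest bidder, so Agent R wins.
Under the first-price rule, the price is the highest bid: 47,900.

47,900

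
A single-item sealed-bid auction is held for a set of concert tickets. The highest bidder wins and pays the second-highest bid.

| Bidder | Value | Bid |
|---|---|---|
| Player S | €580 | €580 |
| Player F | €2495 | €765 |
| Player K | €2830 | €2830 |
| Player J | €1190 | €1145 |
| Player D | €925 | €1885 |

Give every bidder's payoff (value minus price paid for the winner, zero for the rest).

Sorted high to low: Player K €2830, then Player D €1885, then Player J €1145, then Player F €765, then Player S €580.
Player K has the top bid and wins; the price is the second-highest bid, €1885.
Player K's payoff = €2830 − €1885 = €945. All other bidders lose, so their payoff is 0.

Payoffs: Player S €0, Player F €0, Player K €945, Player J €0, Player D €0.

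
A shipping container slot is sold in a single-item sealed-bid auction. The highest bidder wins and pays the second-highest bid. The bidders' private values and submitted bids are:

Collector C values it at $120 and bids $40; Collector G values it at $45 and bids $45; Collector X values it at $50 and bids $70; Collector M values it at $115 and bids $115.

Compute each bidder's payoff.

Bids in descending order: Collector M $115, then Collector X $70, then Collector G $45, then Collector C $40.
Collector M has the top bid and wins; the price is the second-highest bid, $70.
Collector M's payoff = $115 − $70 = $45. All other bidders lose, so their payoff is 0.

Payoffs: Collector C $0, Collector G $0, Collector X $0, Collector M $45.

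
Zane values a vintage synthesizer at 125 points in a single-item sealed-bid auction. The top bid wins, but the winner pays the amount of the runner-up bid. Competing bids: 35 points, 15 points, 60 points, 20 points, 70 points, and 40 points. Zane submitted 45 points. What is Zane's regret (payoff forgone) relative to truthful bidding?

Regret: 55 points.

The highest competing bid is 70 points.
Bidding truthfully at 125 points: Zane has the top bid, wins, and pays the second-highest bid 70 points. Payoff = 125 points − 70 points = 55 points.
Bidding 45 points: the top bid is 70 points (a rival), so Zane loses. Payoff = 0 points.
Regret = truthful payoff − actual payoff = 55 points − 0 points = 55 points.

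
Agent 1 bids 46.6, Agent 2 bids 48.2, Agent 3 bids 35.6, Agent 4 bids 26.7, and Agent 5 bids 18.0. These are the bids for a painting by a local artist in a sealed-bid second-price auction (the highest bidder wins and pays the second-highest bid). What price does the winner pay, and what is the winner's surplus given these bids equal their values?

Ordered from highest: Agent 2 48.2 > Agent 1 46.6 > Agent 3 35.6 > Agent 4 26.7 > Agent 5 18.0.
Agent 2 is the highest bidder, so Agent 2 wins.
Under the second-price rule, the price is the second-highest bid: 46.6.
Surplus = 48.2 − 46.6 = 1.6.

The winner pays 46.6 for a surplus of 1.6.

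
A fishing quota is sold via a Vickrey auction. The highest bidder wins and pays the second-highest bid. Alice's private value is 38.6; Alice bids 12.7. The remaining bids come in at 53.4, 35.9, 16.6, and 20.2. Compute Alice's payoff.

Alice's payoff: 0.0.

Highest competing bid: 53.4.
Alice's bid 12.7 is not the highest, so Alice loses, pays nothing, and earns zero payoff.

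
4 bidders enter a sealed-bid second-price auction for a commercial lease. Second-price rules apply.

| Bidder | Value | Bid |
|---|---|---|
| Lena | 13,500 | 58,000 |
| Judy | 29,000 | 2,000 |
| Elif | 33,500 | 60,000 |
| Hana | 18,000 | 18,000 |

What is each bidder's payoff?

Ordered from highest: Elif 60,000, then Lena 58,000, then Hana 18,000, then Judy 2,000.
Elif has the top bid and wins; the price is the second-highest bid, 58,000.
Elif's payoff = 33,500 − 58,000 = -24,500. All other bidders lose, so their payoff is 0.

Lena 0, Judy 0, Elif -24,500, Hana 0.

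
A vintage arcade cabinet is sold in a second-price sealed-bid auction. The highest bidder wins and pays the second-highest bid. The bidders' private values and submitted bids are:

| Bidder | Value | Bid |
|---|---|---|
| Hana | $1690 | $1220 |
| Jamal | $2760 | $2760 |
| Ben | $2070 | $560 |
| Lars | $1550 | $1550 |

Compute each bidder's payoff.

Ordered from highest: Jamal $2760, then Lars $1550, then Hana $1220, then Ben $560.
Jamal has the top bid and wins; the price is the second-highest bid, $1550.
Jamal's payoff = $2760 − $1550 = $1210. All other bidders lose, so their payoff is 0.

Payoffs: Hana $0, Jamal $1210, Ben $0, Lars $0.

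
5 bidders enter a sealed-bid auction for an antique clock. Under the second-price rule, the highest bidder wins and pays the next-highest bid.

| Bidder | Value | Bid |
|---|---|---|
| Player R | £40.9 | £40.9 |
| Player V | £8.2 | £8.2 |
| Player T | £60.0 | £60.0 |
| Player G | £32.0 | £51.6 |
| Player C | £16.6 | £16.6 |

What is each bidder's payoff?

Payoffs: Player R £0.0, Player V £0.0, Player T £8.4, Player G £0.0, Player C £0.0.

Ordered from highest: Player T £60.0, then Player G £51.6, then Player R £40.9, then Player C £16.6, then Player V £8.2.
Player T has the top bid and wins; the price is the second-highest bid, £51.6.
Player T's payoff = £60.0 − £51.6 = £8.4. All other bidders lose, so their payoff is 0.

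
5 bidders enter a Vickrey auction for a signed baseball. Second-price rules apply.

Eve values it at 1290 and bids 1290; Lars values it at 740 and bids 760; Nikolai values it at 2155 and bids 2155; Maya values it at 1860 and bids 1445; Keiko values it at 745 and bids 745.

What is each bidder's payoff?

Payoffs: Eve 0, Lars 0, Nikolai 710, Maya 0, Keiko 0.

Ranking the bids: Nikolai 2155; Maya 1445; Eve 1290; Lars 760; Keiko 745.
Nikolai has the top bid and wins; the price is the second-highest bid, 1445.
Nikolai's payoff = 2155 − 1445 = 710. All other bidders lose, so their payoff is 0.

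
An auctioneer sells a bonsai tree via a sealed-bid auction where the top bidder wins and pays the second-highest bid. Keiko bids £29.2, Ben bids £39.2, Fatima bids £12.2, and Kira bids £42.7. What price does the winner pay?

£39.2

Ranking the bids: Kira £42.7; Ben £39.2; Keiko £29.2; Fatima £12.2.
Kira is the highest bidder, so Kira wins.
Under the second-price rule, the price is the second-highest bid: £39.2.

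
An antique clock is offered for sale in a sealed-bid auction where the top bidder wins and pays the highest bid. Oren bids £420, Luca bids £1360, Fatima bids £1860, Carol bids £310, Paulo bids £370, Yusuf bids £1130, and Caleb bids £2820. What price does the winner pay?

£2820

Ordered from highest: Caleb £2820, then Fatima £1860, then Luca £1360, then Yusuf £1130, then Oren £420, then Paulo £370, then Carol £310.
Caleb is the highest bidder, so Caleb wins.
Under the first-price rule, the price is the highest bid: £2820.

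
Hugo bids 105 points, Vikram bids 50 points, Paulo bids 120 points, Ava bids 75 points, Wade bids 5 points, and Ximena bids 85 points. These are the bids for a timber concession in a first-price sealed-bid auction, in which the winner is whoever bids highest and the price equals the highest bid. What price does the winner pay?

Bids in descending order: Paulo 120 points > Hugo 105 points > Ximena 85 points > Ava 75 points > Vikram 50 points > Wade 5 points.
Paulo is the highest bidder, so Paulo wins.
Under the first-price rule, the price is the highest bid: 120 points.

The winner pays 120 points.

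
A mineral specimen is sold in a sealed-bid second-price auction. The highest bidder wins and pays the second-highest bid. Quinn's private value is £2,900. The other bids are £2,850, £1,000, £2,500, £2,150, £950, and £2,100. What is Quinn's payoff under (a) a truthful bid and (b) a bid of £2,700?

The highest competing bid is £2,850.
Bidding truthfully at £2,900: Quinn has the top bid, wins, and pays the second-highest bid £2,850. Payoff = £2,900 − £2,850 = £50.
Bidding £2,700: the top bid is £2,850 (a rival), so Quinn loses. Payoff = £0.

Truthful: £50; alternative: £0.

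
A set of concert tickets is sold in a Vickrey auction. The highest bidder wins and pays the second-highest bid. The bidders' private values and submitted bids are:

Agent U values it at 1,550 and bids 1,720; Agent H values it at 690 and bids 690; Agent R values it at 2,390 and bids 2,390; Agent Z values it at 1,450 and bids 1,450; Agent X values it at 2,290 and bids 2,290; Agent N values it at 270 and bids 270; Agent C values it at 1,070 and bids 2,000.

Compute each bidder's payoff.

Agent U 0, Agent H 0, Agent R 100, Agent Z 0, Agent X 0, Agent N 0, Agent C 0.

Sorted high to low: Agent R 2,390 > Agent X 2,290 > Agent C 2,000 > Agent U 1,720 > Agent Z 1,450 > Agent H 690 > Agent N 270.
Agent R has the top bid and wins; the price is the second-highest bid, 2,290.
Agent R's payoff = 2,390 − 2,290 = 100. All other bidders lose, so their payoff is 0.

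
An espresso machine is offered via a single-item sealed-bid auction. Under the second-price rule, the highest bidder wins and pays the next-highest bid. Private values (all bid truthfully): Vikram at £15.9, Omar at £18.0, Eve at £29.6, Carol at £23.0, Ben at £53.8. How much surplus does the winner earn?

Ordered from highest: Ben £53.8; Eve £29.6; Carol £23.0; Omar £18.0; Vikram £15.9.
Ben wins with the top bid and pays the second-highest, £29.6.
Surplus = £53.8 − £29.6 = £24.2.

Winner's surplus: £24.2.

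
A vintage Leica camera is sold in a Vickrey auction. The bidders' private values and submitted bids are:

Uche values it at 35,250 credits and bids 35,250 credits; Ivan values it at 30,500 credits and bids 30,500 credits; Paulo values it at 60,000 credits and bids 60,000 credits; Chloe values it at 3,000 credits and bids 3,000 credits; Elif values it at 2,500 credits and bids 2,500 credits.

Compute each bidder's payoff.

Ranking the bids: Paulo 60,000 credits, then Uche 35,250 credits, then Ivan 30,500 credits, then Chloe 3,000 credits, then Elif 2,500 credits.
Paulo has the top bid and wins; the price is the second-highest bid, 35,250 credits.
Paulo's payoff = 60,000 credits − 35,250 credits = 24,750 credits. All other bidders lose, so their payoff is 0.

Uche 0 credits, Ivan 0 credits, Paulo 24,750 credits, Chloe 0 credits, Elif 0 credits.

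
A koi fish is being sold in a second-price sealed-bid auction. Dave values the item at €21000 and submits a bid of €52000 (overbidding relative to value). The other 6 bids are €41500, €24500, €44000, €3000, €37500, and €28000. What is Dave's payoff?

Highest competing bid: €44000.
Dave's bid €52000 is the highest overall, so Dave wins and pays the second-highest bid, €44000.
Payoff = value − price = €21000 − €44000 = -€23000.

-€23000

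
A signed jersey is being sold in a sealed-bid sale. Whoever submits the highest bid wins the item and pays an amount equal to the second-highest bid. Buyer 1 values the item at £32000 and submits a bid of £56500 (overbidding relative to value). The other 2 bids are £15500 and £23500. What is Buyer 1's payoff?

Highest competing bid: £23500.
Buyer 1's bid £56500 is the highest overall, so Buyer 1 wins and pays the second-highest bid, £23500.
Payoff = value − price = £32000 − £23500 = £8500.

Payoff = £8500.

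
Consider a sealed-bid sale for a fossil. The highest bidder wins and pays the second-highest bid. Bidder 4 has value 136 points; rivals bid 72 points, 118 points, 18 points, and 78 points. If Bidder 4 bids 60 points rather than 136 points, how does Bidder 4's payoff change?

Change in payoff: -18 points.

The highest competing bid is 118 points.
Bidding truthfully at 136 points: Bidder 4 has the top bid, wins, and pays the second-highest bid 118 points. Payoff = 136 points − 118 points = 18 points.
Bidding 60 points: the top bid is 118 points (a rival), so Bidder 4 loses. Payoff = 0 points.
Change = 0 points − 18 points = -18 points.
Deviating from a truthful bid can only lose payoff in a second-price auction — never gain.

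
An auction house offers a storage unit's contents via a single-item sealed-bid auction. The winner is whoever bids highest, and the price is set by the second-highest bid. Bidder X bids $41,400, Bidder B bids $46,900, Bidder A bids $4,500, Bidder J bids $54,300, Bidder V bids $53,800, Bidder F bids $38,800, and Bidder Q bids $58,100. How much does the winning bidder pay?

$54,300

Sorted high to low: Bidder Q $58,100, then Bidder J $54,300, then Bidder V $53,800, then Bidder B $46,900, then Bidder X $41,400, then Bidder F $38,800, then Bidder A $4,500.
Bidder Q has the highest bid, so Bidder Q wins.
The second-highest bid is $54,300, so that is what Bidder Q pays.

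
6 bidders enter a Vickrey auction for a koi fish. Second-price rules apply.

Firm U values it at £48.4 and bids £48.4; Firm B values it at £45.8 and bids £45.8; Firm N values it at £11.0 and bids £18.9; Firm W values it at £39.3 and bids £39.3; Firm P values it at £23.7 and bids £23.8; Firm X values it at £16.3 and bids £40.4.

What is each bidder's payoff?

Payoffs: Firm U £2.6, Firm B £0.0, Firm N £0.0, Firm W £0.0, Firm P £0.0, Firm X £0.0.

Sorted high to low: Firm U £48.4 > Firm B £45.8 > Firm X £40.4 > Firm W £39.3 > Firm P £23.8 > Firm N £18.9.
Firm U has the top bid and wins; the price is the second-highest bid, £45.8.
Firm U's payoff = £48.4 − £45.8 = £2.6. All other bidders lose, so their payoff is 0.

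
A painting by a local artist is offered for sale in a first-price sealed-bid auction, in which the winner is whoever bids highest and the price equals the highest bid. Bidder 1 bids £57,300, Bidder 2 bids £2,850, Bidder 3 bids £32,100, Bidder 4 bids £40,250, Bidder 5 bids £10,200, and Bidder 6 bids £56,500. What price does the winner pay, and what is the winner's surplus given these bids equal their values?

Bids in descending order: Bidder 1 £57,300; Bidder 6 £56,500; Bidder 4 £40,250; Bidder 3 £32,100; Bidder 5 £10,200; Bidder 2 £2,850.
Bidder 1 is the highest bidder, so Bidder 1 wins.
Under the first-price rule, the price is the highest bid: £57,300.
Surplus = £57,300 − £57,300 = £0.

Price £57,300; surplus £0.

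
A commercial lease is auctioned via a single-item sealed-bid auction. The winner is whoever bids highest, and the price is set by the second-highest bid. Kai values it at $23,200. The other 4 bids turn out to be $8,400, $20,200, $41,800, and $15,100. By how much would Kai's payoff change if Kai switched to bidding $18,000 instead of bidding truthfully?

$0

The highest competing bid is $41,800.
Bidding truthfully at $23,200: the top bid is $41,800 (a rival), so Kai loses. Payoff = $0.
Bidding $18,000: the top bid is $41,800 (a rival), so Kai loses. Payoff = $0.
Change = $0 − $0 = $0.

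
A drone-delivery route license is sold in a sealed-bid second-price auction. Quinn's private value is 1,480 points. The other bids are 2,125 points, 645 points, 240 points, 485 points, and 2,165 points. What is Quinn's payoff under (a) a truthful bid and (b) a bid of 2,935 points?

(a) 0 points  (b) -685 points

The highest competing bid is 2,165 points.
Bidding truthfully at 1,480 points: the top bid is 2,165 points (a rival), so Quinn loses. Payoff = 0 points.
Bidding 2,935 points: Quinn has the top bid, wins, and pays the second-highest bid 2,165 points. Payoff = 1,480 points − 2,165 points = -685 points.
Deviating from a truthful bid can only lose payoff in a second-price auction — never gain.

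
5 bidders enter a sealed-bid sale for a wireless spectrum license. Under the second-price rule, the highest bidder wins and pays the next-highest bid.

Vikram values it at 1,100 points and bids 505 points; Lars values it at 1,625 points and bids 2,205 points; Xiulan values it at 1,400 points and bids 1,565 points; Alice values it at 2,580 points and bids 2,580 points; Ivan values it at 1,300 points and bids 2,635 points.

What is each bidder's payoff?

Sorted high to low: Ivan 2,635 points; Alice 2,580 points; Lars 2,205 points; Xiulan 1,565 points; Vikram 505 points.
Ivan has the top bid and wins; the price is the second-highest bid, 2,580 points.
Ivan's payoff = 1,300 points − 2,580 points = -1,280 points. All other bidders lose, so their payoff is 0.

Payoffs: Vikram 0 points, Lars 0 points, Xiulan 0 points, Alice 0 points, Ivan -1,280 points.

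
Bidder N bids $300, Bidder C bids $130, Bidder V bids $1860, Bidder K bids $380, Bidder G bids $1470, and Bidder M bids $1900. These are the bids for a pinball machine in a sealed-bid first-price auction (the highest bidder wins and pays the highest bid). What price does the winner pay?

Bids in descending order: Bidder M $1900; Bidder V $1860; Bidder G $1470; Bidder K $380; Bidder N $300; Bidder C $130.
Bidder M is the highest bidder, so Bidder M wins.
Under the first-price rule, the price is the highest bid: $1900.

The winner pays $1900.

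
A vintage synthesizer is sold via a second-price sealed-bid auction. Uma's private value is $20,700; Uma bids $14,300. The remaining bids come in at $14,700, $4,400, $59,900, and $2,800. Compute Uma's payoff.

Highest competing bid: $59,900.
Uma's bid $14,300 is not the highest, so Uma loses, pays nothing, and earns zero payoff.

Uma's payoff: $0.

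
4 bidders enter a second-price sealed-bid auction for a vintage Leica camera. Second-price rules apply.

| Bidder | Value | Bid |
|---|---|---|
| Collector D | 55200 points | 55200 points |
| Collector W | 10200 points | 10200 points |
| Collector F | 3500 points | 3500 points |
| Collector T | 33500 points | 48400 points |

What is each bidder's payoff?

Payoffs: Collector D 6800 points, Collector W 0 points, Collector F 0 points, Collector T 0 points.

Bids in descending order: Collector D 55200 points, then Collector T 48400 points, then Collector W 10200 points, then Collector F 3500 points.
Collector D has the top bid and wins; the price is the second-highest bid, 48400 points.
Collector D's payoff = 55200 points − 48400 points = 6800 points. All other bidders lose, so their payoff is 0.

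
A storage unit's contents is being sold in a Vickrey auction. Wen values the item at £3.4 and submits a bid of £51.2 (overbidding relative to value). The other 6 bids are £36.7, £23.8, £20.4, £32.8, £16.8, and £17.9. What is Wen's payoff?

-£33.3

Highest competing bid: £36.7.
Wen's bid £51.2 is the highest overall, so Wen wins and pays the second-highest bid, £36.7.
Payoff = value − price = £3.4 − £36.7 = -£33.3.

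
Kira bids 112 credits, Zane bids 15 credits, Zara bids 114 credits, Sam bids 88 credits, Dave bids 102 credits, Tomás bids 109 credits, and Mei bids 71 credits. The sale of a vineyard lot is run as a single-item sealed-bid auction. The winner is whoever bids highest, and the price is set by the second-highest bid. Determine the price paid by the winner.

The winner pays 112 credits.

Bids in descending order: Zara 114 credits > Kira 112 credits > Tomás 109 credits > Dave 102 credits > Sam 88 credits > Mei 71 credits > Zane 15 credits.
Zara has the highest bid, so Zara wins.
The second-highest bid is 112 credits, so that is what Zara pays.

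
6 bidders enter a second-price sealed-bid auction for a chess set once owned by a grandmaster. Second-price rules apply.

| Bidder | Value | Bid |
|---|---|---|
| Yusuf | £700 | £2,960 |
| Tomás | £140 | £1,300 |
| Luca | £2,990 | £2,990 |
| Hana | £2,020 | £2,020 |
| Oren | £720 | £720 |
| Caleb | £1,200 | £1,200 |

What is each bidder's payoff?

Payoffs: Yusuf £0, Tomás £0, Luca £30, Hana £0, Oren £0, Caleb £0.

Bids in descending order: Luca £2,990, then Yusuf £2,960, then Hana £2,020, then Tomás £1,300, then Caleb £1,200, then Oren £720.
Luca has the top bid and wins; the price is the second-highest bid, £2,960.
Luca's payoff = £2,990 − £2,960 = £30. All other bidders lose, so their payoff is 0.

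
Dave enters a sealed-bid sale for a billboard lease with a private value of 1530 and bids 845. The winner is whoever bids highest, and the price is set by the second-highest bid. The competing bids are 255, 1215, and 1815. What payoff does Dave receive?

Highest competing bid: 1815.
Dave's bid 845 is not the highest, so Dave loses, pays nothing, and earns zero payoff.

Payoff = 0.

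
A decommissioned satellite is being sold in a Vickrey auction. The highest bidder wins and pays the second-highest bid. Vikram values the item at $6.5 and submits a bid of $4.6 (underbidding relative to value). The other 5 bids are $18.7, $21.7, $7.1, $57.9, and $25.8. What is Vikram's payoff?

Vikram's payoff: $0.0.

Highest competing bid: $57.9.
Vikram's bid $4.6 is not the highest, so Vikram loses, pays nothing, and earns zero payoff.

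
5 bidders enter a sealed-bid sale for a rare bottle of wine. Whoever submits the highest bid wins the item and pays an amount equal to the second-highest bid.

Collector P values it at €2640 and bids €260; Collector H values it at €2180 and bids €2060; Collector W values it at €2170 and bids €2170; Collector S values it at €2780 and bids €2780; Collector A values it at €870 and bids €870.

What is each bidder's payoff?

Sorted high to low: Collector S €2780; Collector W €2170; Collector H €2060; Collector A €870; Collector P €260.
Collector S has the top bid and wins; the price is the second-highest bid, €2170.
Collector S's payoff = €2780 − €2170 = €610. All other bidders lose, so their payoff is 0.

Collector P €0, Collector H €0, Collector W €0, Collector S €610, Collector A €0.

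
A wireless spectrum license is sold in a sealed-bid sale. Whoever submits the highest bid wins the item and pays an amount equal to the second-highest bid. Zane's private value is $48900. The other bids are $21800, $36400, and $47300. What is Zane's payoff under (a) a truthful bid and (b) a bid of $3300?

Truthful: $1600; alternative: $0.

The highest competing bid is $47300.
Bidding truthfully at $48900: Zane has the top bid, wins, and pays the second-highest bid $47300. Payoff = $48900 − $47300 = $1600.
Bidding $3300: the top bid is $47300 (a rival), so Zane loses. Payoff = $0.
Deviating from a truthful bid can only lose payoff in a second-price auction — never gain.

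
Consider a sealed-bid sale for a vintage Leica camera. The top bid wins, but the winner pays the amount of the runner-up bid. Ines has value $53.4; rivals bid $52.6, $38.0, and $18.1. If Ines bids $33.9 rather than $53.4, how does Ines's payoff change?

The highest competing bid is $52.6.
Bidding truthfully at $53.4: Ines has the top bid, wins, and pays the second-highest bid $52.6. Payoff = $53.4 − $52.6 = $0.8.
Bidding $33.9: the top bid is $52.6 (a rival), so Ines loses. Payoff = $0.0.
Change = $0.0 − $0.8 = -$0.8.

Change in payoff: -$0.8.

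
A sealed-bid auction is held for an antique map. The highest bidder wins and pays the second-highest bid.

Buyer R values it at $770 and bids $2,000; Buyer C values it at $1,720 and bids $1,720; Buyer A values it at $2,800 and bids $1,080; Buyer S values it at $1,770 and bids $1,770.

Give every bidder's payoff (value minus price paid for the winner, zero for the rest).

Buyer R -$1,000, Buyer C $0, Buyer A $0, Buyer S $0.

Ranking the bids: Buyer R $2,000; Buyer S $1,770; Buyer C $1,720; Buyer A $1,080.
Buyer R has the top bid and wins; the price is the second-highest bid, $1,770.
Buyer R's payoff = $770 − $1,770 = -$1,000. All other bidders lose, so their payoff is 0.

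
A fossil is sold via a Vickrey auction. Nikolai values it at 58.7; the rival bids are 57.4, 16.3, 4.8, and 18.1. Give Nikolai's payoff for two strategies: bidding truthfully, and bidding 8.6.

(a) 1.3  (b) 0.0

The highest competing bid is 57.4.
Bidding truthfully at 58.7: Nikolai has the top bid, wins, and pays the second-highest bid 57.4. Payoff = 58.7 − 57.4 = 1.3.
Bidding 8.6: the top bid is 57.4 (a rival), so Nikolai loses. Payoff = 0.0.
This is the dominant-strategy logic: truthful bidding weakly beats any alternative.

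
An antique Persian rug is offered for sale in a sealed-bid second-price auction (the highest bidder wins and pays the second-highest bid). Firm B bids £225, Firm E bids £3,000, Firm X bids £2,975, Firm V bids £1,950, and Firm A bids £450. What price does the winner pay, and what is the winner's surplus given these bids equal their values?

Ranking the bids: Firm E £3,000 > Firm X £2,975 > Firm V £1,950 > Firm A £450 > Firm B £225.
Firm E is the highest bidder, so Firm E wins.
Under the second-price rule, the price is the second-highest bid: £2,975.
Surplus = £3,000 − £2,975 = £25.

The winner pays £2,975 for a surplus of £25.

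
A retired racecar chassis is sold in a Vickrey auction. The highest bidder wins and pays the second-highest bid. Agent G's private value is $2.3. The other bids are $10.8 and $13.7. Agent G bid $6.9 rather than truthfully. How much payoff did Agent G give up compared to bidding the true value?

Regret: $0.0.

The highest competing bid is $13.7.
Bidding truthfully at $2.3: the top bid is $13.7 (a rival), so Agent G loses. Payoff = $0.0.
Bidding $6.9: the top bid is $13.7 (a rival), so Agent G loses. Payoff = $0.0.
Regret = truthful payoff − actual payoff = $0.0 − $0.0 = $0.0.
The bid only affects whether you win, not the price — here both bids land on the same side of the top rival bid, so the deviation is payoff-neutral.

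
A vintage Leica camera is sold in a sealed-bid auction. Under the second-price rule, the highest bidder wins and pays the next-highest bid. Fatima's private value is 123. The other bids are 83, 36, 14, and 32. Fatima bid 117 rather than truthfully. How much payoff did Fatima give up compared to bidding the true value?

Regret: 0.

The highest competing bid is 83.
Bidding truthfully at 123: Fatima has the top bid, wins, and pays the second-highest bid 83. Payoff = 123 − 83 = 40.
Bidding 117: Fatima has the top bid, wins, and pays the second-highest bid 83. Payoff = 123 − 83 = 40.
Regret = truthful payoff − actual payoff = 40 − 40 = 0.
The bid only affects whether you win, not the price — here both bids land on the same side of the top rival bid, so the deviation is payoff-neutral.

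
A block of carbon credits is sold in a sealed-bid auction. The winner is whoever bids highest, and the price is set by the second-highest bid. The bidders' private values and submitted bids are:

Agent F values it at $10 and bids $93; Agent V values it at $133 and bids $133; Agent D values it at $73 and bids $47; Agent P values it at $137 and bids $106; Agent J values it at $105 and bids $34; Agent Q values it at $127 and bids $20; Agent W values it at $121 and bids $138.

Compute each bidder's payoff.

Sorted high to low: Agent W $138; Agent V $133; Agent P $106; Agent F $93; Agent D $47; Agent J $34; Agent Q $20.
Agent W has the top bid and wins; the price is the second-highest bid, $133.
Agent W's payoff = $121 − $133 = -$12. All other bidders lose, so their payoff is 0.

Payoffs: Agent F $0, Agent V $0, Agent D $0, Agent P $0, Agent J $0, Agent Q $0, Agent W -$12.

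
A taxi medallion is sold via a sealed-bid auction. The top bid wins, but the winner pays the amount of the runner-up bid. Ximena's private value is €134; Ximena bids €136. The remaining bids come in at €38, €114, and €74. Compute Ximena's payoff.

Highest competing bid: €114.
Ximena's bid €136 is the highest overall, so Ximena wins and pays the second-highest bid, €114.
Payoff = value − price = €134 − €114 = €20.

Payoff = €20.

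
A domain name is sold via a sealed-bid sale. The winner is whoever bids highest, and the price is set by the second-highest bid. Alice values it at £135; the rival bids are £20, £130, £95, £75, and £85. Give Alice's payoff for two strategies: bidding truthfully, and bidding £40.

The highest competing bid is £130.
Bidding truthfully at £135: Alice has the top bid, wins, and pays the second-highest bid £130. Payoff = £135 − £130 = £5.
Bidding £40: the top bid is £130 (a rival), so Alice loses. Payoff = £0.
Deviating from a truthful bid can only lose payoff in a second-price auction — never gain.

Truthful: £5; alternative: £0.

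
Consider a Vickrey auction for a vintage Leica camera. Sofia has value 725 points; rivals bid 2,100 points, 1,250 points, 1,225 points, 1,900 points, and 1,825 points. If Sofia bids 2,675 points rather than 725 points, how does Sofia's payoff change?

The highest competing bid is 2,100 points.
Bidding truthfully at 725 points: the top bid is 2,100 points (a rival), so Sofia loses. Payoff = 0 points.
Bidding 2,675 points: Sofia has the top bid, wins, and pays the second-highest bid 2,100 points. Payoff = 725 points − 2,100 points = -1,375 points.
Change = -1,375 points − 0 points = -1,375 points.

Payoff change: -1,375 points.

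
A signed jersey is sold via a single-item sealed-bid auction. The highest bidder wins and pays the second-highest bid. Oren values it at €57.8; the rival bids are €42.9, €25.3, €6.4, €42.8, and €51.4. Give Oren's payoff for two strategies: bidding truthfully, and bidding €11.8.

The highest competing bid is €51.4.
Bidding truthfully at €57.8: Oren has the top bid, wins, and pays the second-highest bid €51.4. Payoff = €57.8 − €51.4 = €6.4.
Bidding €11.8: the top bid is €51.4 (a rival), so Oren loses. Payoff = €0.0.
Deviating from a truthful bid can only lose payoff in a second-price auction — never gain.

(a) €6.4  (b) €0.0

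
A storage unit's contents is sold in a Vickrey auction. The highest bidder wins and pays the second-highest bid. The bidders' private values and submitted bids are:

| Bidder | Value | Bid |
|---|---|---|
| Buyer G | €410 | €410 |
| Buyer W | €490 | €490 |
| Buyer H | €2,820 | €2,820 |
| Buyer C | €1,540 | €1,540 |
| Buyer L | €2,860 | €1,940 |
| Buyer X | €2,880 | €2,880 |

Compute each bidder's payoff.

Buyer G €0, Buyer W €0, Buyer H €0, Buyer C €0, Buyer L €0, Buyer X €60.

Ordered from highest: Buyer X €2,880, then Buyer H €2,820, then Buyer L €1,940, then Buyer C €1,540, then Buyer W €490, then Buyer G €410.
Buyer X has the top bid and wins; the price is the second-highest bid, €2,820.
Buyer X's payoff = €2,880 − €2,820 = €60. All other bidders lose, so their payoff is 0.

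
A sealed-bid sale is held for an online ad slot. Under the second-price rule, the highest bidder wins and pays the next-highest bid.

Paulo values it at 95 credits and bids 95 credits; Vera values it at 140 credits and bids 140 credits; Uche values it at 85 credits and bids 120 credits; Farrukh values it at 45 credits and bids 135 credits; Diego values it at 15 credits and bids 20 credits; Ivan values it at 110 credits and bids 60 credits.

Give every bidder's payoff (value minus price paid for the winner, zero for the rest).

Bids in descending order: Vera 140 credits; Farrukh 135 credits; Uche 120 credits; Paulo 95 credits; Ivan 60 credits; Diego 20 credits.
Vera has the top bid and wins; the price is the second-highest bid, 135 credits.
Vera's payoff = 140 credits − 135 credits = 5 credits. All other bidders lose, so their payoff is 0.

Payoffs: Paulo 0 credits, Vera 5 credits, Uche 0 credits, Farrukh 0 credits, Diego 0 credits, Ivan 0 credits.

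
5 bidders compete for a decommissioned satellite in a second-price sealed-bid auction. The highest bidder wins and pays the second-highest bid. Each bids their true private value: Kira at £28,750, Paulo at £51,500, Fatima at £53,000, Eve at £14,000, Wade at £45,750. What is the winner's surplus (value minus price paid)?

Winner's surplus: £1,500.

Ranking the bids: Fatima £53,000 > Paulo £51,500 > Wade £45,750 > Kira £28,750 > Eve £14,000.
Fatima wins with the top bid and pays the second-highest, £51,500.
Surplus = £53,000 − £51,500 = £1,500.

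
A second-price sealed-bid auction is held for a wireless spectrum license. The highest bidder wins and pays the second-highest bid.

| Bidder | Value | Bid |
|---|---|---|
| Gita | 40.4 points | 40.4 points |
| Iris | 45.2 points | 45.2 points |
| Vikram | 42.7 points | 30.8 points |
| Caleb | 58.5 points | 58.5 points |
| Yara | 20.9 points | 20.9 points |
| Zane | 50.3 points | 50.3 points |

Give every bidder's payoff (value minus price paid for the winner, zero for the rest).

Payoffs: Gita 0.0 points, Iris 0.0 points, Vikram 0.0 points, Caleb 8.2 points, Yara 0.0 points, Zane 0.0 points.

Bids in descending order: Caleb 58.5 points > Zane 50.3 points > Iris 45.2 points > Gita 40.4 points > Vikram 30.8 points > Yara 20.9 points.
Caleb has the top bid and wins; the price is the second-highest bid, 50.3 points.
Caleb's payoff = 58.5 points − 50.3 points = 8.2 points. All other bidders lose, so their payoff is 0.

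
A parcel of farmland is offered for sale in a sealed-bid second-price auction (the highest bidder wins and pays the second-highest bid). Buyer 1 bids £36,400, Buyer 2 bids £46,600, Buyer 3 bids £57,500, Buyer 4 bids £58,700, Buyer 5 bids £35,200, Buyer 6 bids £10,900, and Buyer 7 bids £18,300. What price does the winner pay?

Bids in descending order: Buyer 4 £58,700; Buyer 3 £57,500; Buyer 2 £46,600; Buyer 1 £36,400; Buyer 5 £35,200; Buyer 7 £18,300; Buyer 6 £10,900.
Buyer 4 is the highest bidder, so Buyer 4 wins.
Under the second-price rule, the price is the second-highest bid: £57,500.

Price paid: £57,500.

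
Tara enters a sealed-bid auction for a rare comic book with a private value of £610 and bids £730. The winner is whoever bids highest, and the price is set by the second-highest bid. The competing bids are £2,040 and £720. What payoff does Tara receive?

£0

Highest competing bid: £2,040.
Tara's bid £730 is not the highest, so Tara loses, pays nothing, and earns zero payoff.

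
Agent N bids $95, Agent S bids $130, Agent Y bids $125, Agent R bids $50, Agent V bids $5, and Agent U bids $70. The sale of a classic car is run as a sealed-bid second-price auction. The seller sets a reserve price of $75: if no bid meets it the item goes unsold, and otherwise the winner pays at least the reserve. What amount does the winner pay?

The winner pays $125.

Ranking the bids: Agent S $130 > Agent Y $125 > Agent N $95 > Agent U $70 > Agent R $50 > Agent V $5.
Agent S has the highest bid, so Agent S wins.
The second-highest bid is $125, which exceeds the reserve, so that sets the price.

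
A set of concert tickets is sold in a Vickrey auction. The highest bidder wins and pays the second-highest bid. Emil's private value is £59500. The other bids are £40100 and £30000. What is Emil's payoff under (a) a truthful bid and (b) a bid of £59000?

The highest competing bid is £40100.
Bidding truthfully at £59500: Emil has the top bid, wins, and pays the second-highest bid £40100. Payoff = £59500 − £40100 = £19400.
Bidding £59000: Emil has the top bid, wins, and pays the second-highest bid £40100. Payoff = £59500 − £40100 = £19400.

(a) £19400  (b) £19400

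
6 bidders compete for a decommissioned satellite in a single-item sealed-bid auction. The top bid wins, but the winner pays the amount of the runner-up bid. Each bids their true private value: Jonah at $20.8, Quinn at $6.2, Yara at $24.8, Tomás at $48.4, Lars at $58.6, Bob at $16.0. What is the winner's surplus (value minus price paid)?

$10.2

Ranking the bids: Lars $58.6, then Tomás $48.4, then Yara $24.8, then Jonah $20.8, then Bob $16.0, then Quinn $6.2.
Lars wins with the top bid and pays the second-highest, $48.4.
Surplus = $58.6 − $48.4 = $10.2.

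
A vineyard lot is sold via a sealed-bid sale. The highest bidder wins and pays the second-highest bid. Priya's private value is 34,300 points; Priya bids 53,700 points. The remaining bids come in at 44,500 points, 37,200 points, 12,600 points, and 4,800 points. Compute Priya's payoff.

-10,200 points

Highest competing bid: 44,500 points.
Priya's bid 53,700 points is the highest overall, so Priya wins and pays the second-highest bid, 44,500 points.
Payoff = value − price = 34,300 points − 44,500 points = -10,200 points.
Overbidding won the item at a price above value — truthful bidding would have avoided this loss.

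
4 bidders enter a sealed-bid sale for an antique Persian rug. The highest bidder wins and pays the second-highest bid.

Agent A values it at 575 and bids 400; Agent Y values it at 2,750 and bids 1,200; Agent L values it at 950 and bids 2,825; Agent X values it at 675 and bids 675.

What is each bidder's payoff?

Agent A 0, Agent Y 0, Agent L -250, Agent X 0.

Ordered from highest: Agent L 2,825, then Agent Y 1,200, then Agent X 675, then Agent A 400.
Agent L has the top bid and wins; the price is the second-highest bid, 1,200.
Agent L's payoff = 950 − 1,200 = -250. All other bidders lose, so their payoff is 0.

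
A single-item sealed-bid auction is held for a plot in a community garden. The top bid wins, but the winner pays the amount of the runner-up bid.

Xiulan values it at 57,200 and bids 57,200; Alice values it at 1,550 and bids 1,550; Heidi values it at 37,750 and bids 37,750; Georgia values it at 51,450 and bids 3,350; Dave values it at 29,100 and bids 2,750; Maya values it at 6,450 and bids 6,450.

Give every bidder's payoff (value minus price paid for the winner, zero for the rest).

Payoffs: Xiulan 19,450, Alice 0, Heidi 0, Georgia 0, Dave 0, Maya 0.

Ordered from highest: Xiulan 57,200, then Heidi 37,750, then Maya 6,450, then Georgia 3,350, then Dave 2,750, then Alice 1,550.
Xiulan has the top bid and wins; the price is the second-highest bid, 37,750.
Xiulan's payoff = 57,200 − 37,750 = 19,450. All other bidders lose, so their payoff is 0.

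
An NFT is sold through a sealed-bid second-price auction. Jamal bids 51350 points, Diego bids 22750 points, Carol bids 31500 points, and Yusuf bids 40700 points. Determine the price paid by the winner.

Price paid: 40700 points.

Ranking the bids: Jamal 51350 points; Yusuf 40700 points; Carol 31500 points; Diego 22750 points.
Jamal has the highest bid, so Jamal wins.
The second-highest bid is 40700 points, so that is what Jamal pays.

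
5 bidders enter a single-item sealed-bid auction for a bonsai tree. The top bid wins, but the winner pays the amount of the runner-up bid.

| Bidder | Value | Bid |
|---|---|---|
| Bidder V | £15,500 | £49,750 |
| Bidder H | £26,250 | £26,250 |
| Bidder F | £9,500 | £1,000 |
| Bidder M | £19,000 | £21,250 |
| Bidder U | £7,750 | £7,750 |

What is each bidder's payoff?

Ranking the bids: Bidder V £49,750 > Bidder H £26,250 > Bidder M £21,250 > Bidder U £7,750 > Bidder F £1,000.
Bidder V has the top bid and wins; the price is the second-highest bid, £26,250.
Bidder V's payoff = £15,500 − £26,250 = -£10,750. All other bidders lose, so their payoff is 0.

Bidder V -£10,750, Bidder H £0, Bidder F £0, Bidder M £0, Bidder U £0.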